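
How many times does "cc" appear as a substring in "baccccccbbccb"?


Searching for "cc" in "baccccccbbccb"
Scanning each position:
  Position 0: "ba" => no
  Position 1: "ac" => no
  Position 2: "cc" => MATCH
  Position 3: "cc" => MATCH
  Position 4: "cc" => MATCH
  Position 5: "cc" => MATCH
  Position 6: "cc" => MATCH
  Position 7: "cb" => no
  Position 8: "bb" => no
  Position 9: "bc" => no
  Position 10: "cc" => MATCH
  Position 11: "cb" => no
Total occurrences: 6

6


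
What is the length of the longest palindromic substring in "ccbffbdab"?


Input: "ccbffbdab"
Checking substrings for palindromes:
  [2:6] "bffb" (len 4) => palindrome
  [0:2] "cc" (len 2) => palindrome
  [3:5] "ff" (len 2) => palindrome
Longest palindromic substring: "bffb" with length 4

4


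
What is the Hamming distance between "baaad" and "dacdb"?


Comparing "baaad" and "dacdb" position by position:
  Position 0: 'b' vs 'd' => differ
  Position 1: 'a' vs 'a' => same
  Position 2: 'a' vs 'c' => differ
  Position 3: 'a' vs 'd' => differ
  Position 4: 'd' vs 'b' => differ
Total differences (Hamming distance): 4

4


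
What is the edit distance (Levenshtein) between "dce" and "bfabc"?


Computing edit distance: "dce" -> "bfabc"
DP table:
           b    f    a    b    c
      0    1    2    3    4    5
  d   1    1    2    3    4    5
  c   2    2    2    3    4    4
  e   3    3    3    3    4    5
Edit distance = dp[3][5] = 5

5


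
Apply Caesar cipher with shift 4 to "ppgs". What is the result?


Caesar cipher: shift "ppgs" by 4
  'p' (pos 15) + 4 = pos 19 = 't'
  'p' (pos 15) + 4 = pos 19 = 't'
  'g' (pos 6) + 4 = pos 10 = 'k'
  's' (pos 18) + 4 = pos 22 = 'w'
Result: ttkw

ttkw


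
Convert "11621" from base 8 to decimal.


Input: "11621" in base 8
Positional expansion:
  Digit '1' (value 1) x 8^4 = 4096
  Digit '1' (value 1) x 8^3 = 512
  Digit '6' (value 6) x 8^2 = 384
  Digit '2' (value 2) x 8^1 = 16
  Digit '1' (value 1) x 8^0 = 1
Sum = 5009

5009


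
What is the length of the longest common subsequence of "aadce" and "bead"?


LCS of "aadce" and "bead"
DP table:
           b    e    a    d
      0    0    0    0    0
  a   0    0    0    1    1
  a   0    0    0    1    1
  d   0    0    0    1    2
  c   0    0    0    1    2
  e   0    0    1    1    2
LCS length = dp[5][4] = 2

2


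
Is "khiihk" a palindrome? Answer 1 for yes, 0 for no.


Input: khiihk
Reversed: khiihk
  Compare pos 0 ('k') with pos 5 ('k'): match
  Compare pos 1 ('h') with pos 4 ('h'): match
  Compare pos 2 ('i') with pos 3 ('i'): match
Result: palindrome

1


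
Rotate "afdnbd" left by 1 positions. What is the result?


Input: "afdnbd", rotate left by 1
First 1 characters: "a"
Remaining characters: "fdnbd"
Concatenate remaining + first: "fdnbd" + "a" = "fdnbda"

fdnbda


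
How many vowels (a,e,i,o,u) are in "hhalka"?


Input: hhalka
Checking each character:
  'h' at position 0: consonant
  'h' at position 1: consonant
  'a' at position 2: vowel (running total: 1)
  'l' at position 3: consonant
  'k' at position 4: consonant
  'a' at position 5: vowel (running total: 2)
Total vowels: 2

2


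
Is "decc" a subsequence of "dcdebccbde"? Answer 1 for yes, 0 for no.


Check if "decc" is a subsequence of "dcdebccbde"
Greedy scan:
  Position 0 ('d'): matches sub[0] = 'd'
  Position 1 ('c'): no match needed
  Position 2 ('d'): no match needed
  Position 3 ('e'): matches sub[1] = 'e'
  Position 4 ('b'): no match needed
  Position 5 ('c'): matches sub[2] = 'c'
  Position 6 ('c'): matches sub[3] = 'c'
  Position 7 ('b'): no match needed
  Position 8 ('d'): no match needed
  Position 9 ('e'): no match needed
All 4 characters matched => is a subsequence

1


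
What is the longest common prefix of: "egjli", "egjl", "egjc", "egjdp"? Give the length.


Words: egjli, egjl, egjc, egjdp
  Position 0: all 'e' => match
  Position 1: all 'g' => match
  Position 2: all 'j' => match
  Position 3: ('l', 'l', 'c', 'd') => mismatch, stop
LCP = "egj" (length 3)

3


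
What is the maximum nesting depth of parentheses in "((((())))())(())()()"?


Input: "((((())))())(())()()"
Tracking depth:
  Position 0 '(': depth becomes 1
  Position 1 '(': depth becomes 2
  Position 2 '(': depth becomes 3
  Position 3 '(': depth becomes 4
  Position 4 '(': depth becomes 5
  Position 5 ')': depth becomes 4
  Position 6 ')': depth becomes 3
  Position 7 ')': depth becomes 2
  Position 8 ')': depth becomes 1
  Position 9 '(': depth becomes 2
  Position 10 ')': depth becomes 1
  Position 11 ')': depth becomes 0
  Position 12 '(': depth becomes 1
  Position 13 '(': depth becomes 2
  Position 14 ')': depth becomes 1
  Position 15 ')': depth becomes 0
  Position 16 '(': depth becomes 1
  Position 17 ')': depth becomes 0
  Position 18 '(': depth becomes 1
  Position 19 ')': depth becomes 0
Maximum depth reached: 5

5


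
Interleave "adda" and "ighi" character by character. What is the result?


Interleaving "adda" and "ighi":
  Position 0: 'a' from first, 'i' from second => "ai"
  Position 1: 'd' from first, 'g' from second => "dg"
  Position 2: 'd' from first, 'h' from second => "dh"
  Position 3: 'a' from first, 'i' from second => "ai"
Result: aidgdhai

aidgdhai


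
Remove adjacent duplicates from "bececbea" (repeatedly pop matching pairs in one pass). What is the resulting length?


Input: bececbea
Stack-based adjacent duplicate removal:
  Read 'b': push. Stack: b
  Read 'e': push. Stack: be
  Read 'c': push. Stack: bec
  Read 'e': push. Stack: bece
  Read 'c': push. Stack: becec
  Read 'b': push. Stack: bececb
  Read 'e': push. Stack: bececbe
  Read 'a': push. Stack: bececbea
Final stack: "bececbea" (length 8)

8


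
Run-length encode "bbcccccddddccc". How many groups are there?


Input: bbcccccddddccc
Scanning for consecutive runs:
  Group 1: 'b' x 2 (positions 0-1)
  Group 2: 'c' x 5 (positions 2-6)
  Group 3: 'd' x 4 (positions 7-10)
  Group 4: 'c' x 3 (positions 11-13)
Total groups: 4

4


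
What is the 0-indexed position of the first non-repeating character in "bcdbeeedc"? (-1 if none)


Input: bcdbeeedc
Character frequencies:
  'b': 2
  'c': 2
  'd': 2
  'e': 3
Scanning left to right for freq == 1:
  Position 0 ('b'): freq=2, skip
  Position 1 ('c'): freq=2, skip
  Position 2 ('d'): freq=2, skip
  Position 3 ('b'): freq=2, skip
  Position 4 ('e'): freq=3, skip
  Position 5 ('e'): freq=3, skip
  Position 6 ('e'): freq=3, skip
  Position 7 ('d'): freq=2, skip
  Position 8 ('c'): freq=2, skip
  No unique character found => answer = -1

-1


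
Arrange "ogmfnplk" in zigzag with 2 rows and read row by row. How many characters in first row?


Zigzag "ogmfnplk" into 2 rows:
Placing characters:
  'o' => row 0
  'g' => row 1
  'm' => row 0
  'f' => row 1
  'n' => row 0
  'p' => row 1
  'l' => row 0
  'k' => row 1
Rows:
  Row 0: "omnl"
  Row 1: "gfpk"
First row length: 4

4


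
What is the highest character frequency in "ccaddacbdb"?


Input: ccaddacbdb
Character counts:
  'a': 2
  'b': 2
  'c': 3
  'd': 3
Maximum frequency: 3

3


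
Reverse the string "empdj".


Input: empdj
Reading characters right to left:
  Position 4: 'j'
  Position 3: 'd'
  Position 2: 'p'
  Position 1: 'm'
  Position 0: 'e'
Reversed: jdpme

jdpme


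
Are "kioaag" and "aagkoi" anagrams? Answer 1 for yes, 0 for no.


Strings: "kioaag", "aagkoi"
Sorted first:  aagiko
Sorted second: aagiko
Sorted forms match => anagrams

1


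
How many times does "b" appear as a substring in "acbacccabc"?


Searching for "b" in "acbacccabc"
Scanning each position:
  Position 0: "a" => no
  Position 1: "c" => no
  Position 2: "b" => MATCH
  Position 3: "a" => no
  Position 4: "c" => no
  Position 5: "c" => no
  Position 6: "c" => no
  Position 7: "a" => no
  Position 8: "b" => MATCH
  Position 9: "c" => no
Total occurrences: 2

2


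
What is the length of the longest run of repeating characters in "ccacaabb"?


Input: "ccacaabb"
Scanning for longest run:
  Position 1 ('c'): continues run of 'c', length=2
  Position 2 ('a'): new char, reset run to 1
  Position 3 ('c'): new char, reset run to 1
  Position 4 ('a'): new char, reset run to 1
  Position 5 ('a'): continues run of 'a', length=2
  Position 6 ('b'): new char, reset run to 1
  Position 7 ('b'): continues run of 'b', length=2
Longest run: 'c' with length 2

2


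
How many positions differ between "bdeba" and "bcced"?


Comparing "bdeba" and "bcced" position by position:
  Position 0: 'b' vs 'b' => same
  Position 1: 'd' vs 'c' => DIFFER
  Position 2: 'e' vs 'c' => DIFFER
  Position 3: 'b' vs 'e' => DIFFER
  Position 4: 'a' vs 'd' => DIFFER
Positions that differ: 4

4


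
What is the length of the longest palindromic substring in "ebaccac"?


Input: "ebaccac"
Checking substrings for palindromes:
  [2:6] "acca" (len 4) => palindrome
  [4:7] "cac" (len 3) => palindrome
  [3:5] "cc" (len 2) => palindrome
Longest palindromic substring: "acca" with length 4

4


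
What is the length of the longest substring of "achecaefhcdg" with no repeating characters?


Input: "achecaefhcdg"
Sliding window (track last position of each char):
  Position 0 ('a'): window [0,0] length 1 -- new best
  Position 1 ('c'): window [0,1] length 2 -- new best
  Position 2 ('h'): window [0,2] length 3 -- new best
  Position 3 ('e'): window [0,3] length 4 -- new best
  Position 4 ('c'): repeat (last at 1), move window start to 2
  Position 4 ('c'): window [2,4] length 3
  Position 5 ('a'): window [2,5] length 4
  Position 6 ('e'): repeat (last at 3), move window start to 4
  Position 6 ('e'): window [4,6] length 3
  Position 7 ('f'): window [4,7] length 4
  Position 8 ('h'): window [4,8] length 5 -- new best
  Position 9 ('c'): repeat (last at 4), move window start to 5
  Position 9 ('c'): window [5,9] length 5
  Position 10 ('d'): window [5,10] length 6 -- new best
  Position 11 ('g'): window [5,11] length 7 -- new best
Longest substring with no repeats: "aefhcdg" with length 7

7


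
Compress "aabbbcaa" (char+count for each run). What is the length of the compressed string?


Input: aabbbcaa
Runs:
  'a' x 2 => "a2"
  'b' x 3 => "b3"
  'c' x 1 => "c1"
  'a' x 2 => "a2"
Compressed: "a2b3c1a2"
Compressed length: 8

8


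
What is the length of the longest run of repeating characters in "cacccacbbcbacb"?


Input: "cacccacbbcbacb"
Scanning for longest run:
  Position 1 ('a'): new char, reset run to 1
  Position 2 ('c'): new char, reset run to 1
  Position 3 ('c'): continues run of 'c', length=2
  Position 4 ('c'): continues run of 'c', length=3
  Position 5 ('a'): new char, reset run to 1
  Position 6 ('c'): new char, reset run to 1
  Position 7 ('b'): new char, reset run to 1
  Position 8 ('b'): continues run of 'b', length=2
  Position 9 ('c'): new char, reset run to 1
  Position 10 ('b'): new char, reset run to 1
  Position 11 ('a'): new char, reset run to 1
  Position 12 ('c'): new char, reset run to 1
  Position 13 ('b'): new char, reset run to 1
Longest run: 'c' with length 3

3


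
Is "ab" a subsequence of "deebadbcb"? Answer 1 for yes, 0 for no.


Check if "ab" is a subsequence of "deebadbcb"
Greedy scan:
  Position 0 ('d'): no match needed
  Position 1 ('e'): no match needed
  Position 2 ('e'): no match needed
  Position 3 ('b'): no match needed
  Position 4 ('a'): matches sub[0] = 'a'
  Position 5 ('d'): no match needed
  Position 6 ('b'): matches sub[1] = 'b'
  Position 7 ('c'): no match needed
  Position 8 ('b'): no match needed
All 2 characters matched => is a subsequence

1


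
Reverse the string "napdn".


Input: napdn
Reading characters right to left:
  Position 4: 'n'
  Position 3: 'd'
  Position 2: 'p'
  Position 1: 'a'
  Position 0: 'n'
Reversed: ndpan

ndpan


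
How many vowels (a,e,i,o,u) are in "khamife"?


Input: khamife
Checking each character:
  'k' at position 0: consonant
  'h' at position 1: consonant
  'a' at position 2: vowel (running total: 1)
  'm' at position 3: consonant
  'i' at position 4: vowel (running total: 2)
  'f' at position 5: consonant
  'e' at position 6: vowel (running total: 3)
Total vowels: 3

3


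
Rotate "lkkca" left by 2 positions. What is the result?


Input: "lkkca", rotate left by 2
First 2 characters: "lk"
Remaining characters: "kca"
Concatenate remaining + first: "kca" + "lk" = "kcalk"

kcalk


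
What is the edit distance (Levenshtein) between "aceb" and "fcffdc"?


Computing edit distance: "aceb" -> "fcffdc"
DP table:
           f    c    f    f    d    c
      0    1    2    3    4    5    6
  a   1    1    2    3    4    5    6
  c   2    2    1    2    3    4    5
  e   3    3    2    2    3    4    5
  b   4    4    3    3    3    4    5
Edit distance = dp[4][6] = 5

5


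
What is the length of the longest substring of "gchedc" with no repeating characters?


Input: "gchedc"
Sliding window (track last position of each char):
  Position 0 ('g'): window [0,0] length 1 -- new best
  Position 1 ('c'): window [0,1] length 2 -- new best
  Position 2 ('h'): window [0,2] length 3 -- new best
  Position 3 ('e'): window [0,3] length 4 -- new best
  Position 4 ('d'): window [0,4] length 5 -- new best
  Position 5 ('c'): repeat (last at 1), move window start to 2
  Position 5 ('c'): window [2,5] length 4
Longest substring with no repeats: "gched" with length 5

5


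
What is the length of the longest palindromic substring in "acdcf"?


Input: "acdcf"
Checking substrings for palindromes:
  [1:4] "cdc" (len 3) => palindrome
Longest palindromic substring: "cdc" with length 3

3


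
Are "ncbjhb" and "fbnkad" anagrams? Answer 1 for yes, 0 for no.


Strings: "ncbjhb", "fbnkad"
Sorted first:  bbchjn
Sorted second: abdfkn
Differ at position 0: 'b' vs 'a' => not anagrams

0


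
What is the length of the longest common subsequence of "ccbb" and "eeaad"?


LCS of "ccbb" and "eeaad"
DP table:
           e    e    a    a    d
      0    0    0    0    0    0
  c   0    0    0    0    0    0
  c   0    0    0    0    0    0
  b   0    0    0    0    0    0
  b   0    0    0    0    0    0
LCS length = dp[4][5] = 0

0


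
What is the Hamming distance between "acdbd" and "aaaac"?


Comparing "acdbd" and "aaaac" position by position:
  Position 0: 'a' vs 'a' => same
  Position 1: 'c' vs 'a' => differ
  Position 2: 'd' vs 'a' => differ
  Position 3: 'b' vs 'a' => differ
  Position 4: 'd' vs 'c' => differ
Total differences (Hamming distance): 4

4


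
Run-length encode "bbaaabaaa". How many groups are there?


Input: bbaaabaaa
Scanning for consecutive runs:
  Group 1: 'b' x 2 (positions 0-1)
  Group 2: 'a' x 3 (positions 2-4)
  Group 3: 'b' x 1 (positions 5-5)
  Group 4: 'a' x 3 (positions 6-8)
Total groups: 4

4


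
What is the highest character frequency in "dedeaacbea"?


Input: dedeaacbea
Character counts:
  'a': 3
  'b': 1
  'c': 1
  'd': 2
  'e': 3
Maximum frequency: 3

3


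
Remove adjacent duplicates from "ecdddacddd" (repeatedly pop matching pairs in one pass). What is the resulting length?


Input: ecdddacddd
Stack-based adjacent duplicate removal:
  Read 'e': push. Stack: e
  Read 'c': push. Stack: ec
  Read 'd': push. Stack: ecd
  Read 'd': matches stack top 'd' => pop. Stack: ec
  Read 'd': push. Stack: ecd
  Read 'a': push. Stack: ecda
  Read 'c': push. Stack: ecdac
  Read 'd': push. Stack: ecdacd
  Read 'd': matches stack top 'd' => pop. Stack: ecdac
  Read 'd': push. Stack: ecdacd
Final stack: "ecdacd" (length 6)

6


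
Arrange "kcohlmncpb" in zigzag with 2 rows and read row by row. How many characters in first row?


Zigzag "kcohlmncpb" into 2 rows:
Placing characters:
  'k' => row 0
  'c' => row 1
  'o' => row 0
  'h' => row 1
  'l' => row 0
  'm' => row 1
  'n' => row 0
  'c' => row 1
  'p' => row 0
  'b' => row 1
Rows:
  Row 0: "kolnp"
  Row 1: "chmcb"
First row length: 5

5


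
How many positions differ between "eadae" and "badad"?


Comparing "eadae" and "badad" position by position:
  Position 0: 'e' vs 'b' => DIFFER
  Position 1: 'a' vs 'a' => same
  Position 2: 'd' vs 'd' => same
  Position 3: 'a' vs 'a' => same
  Position 4: 'e' vs 'd' => DIFFER
Positions that differ: 2

2


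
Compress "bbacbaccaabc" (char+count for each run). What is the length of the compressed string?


Input: bbacbaccaabc
Runs:
  'b' x 2 => "b2"
  'a' x 1 => "a1"
  'c' x 1 => "c1"
  'b' x 1 => "b1"
  'a' x 1 => "a1"
  'c' x 2 => "c2"
  'a' x 2 => "a2"
  'b' x 1 => "b1"
  'c' x 1 => "c1"
Compressed: "b2a1c1b1a1c2a2b1c1"
Compressed length: 18

18


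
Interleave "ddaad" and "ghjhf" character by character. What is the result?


Interleaving "ddaad" and "ghjhf":
  Position 0: 'd' from first, 'g' from second => "dg"
  Position 1: 'd' from first, 'h' from second => "dh"
  Position 2: 'a' from first, 'j' from second => "aj"
  Position 3: 'a' from first, 'h' from second => "ah"
  Position 4: 'd' from first, 'f' from second => "df"
Result: dgdhajahdf

dgdhajahdf


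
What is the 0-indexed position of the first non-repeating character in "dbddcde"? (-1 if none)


Input: dbddcde
Character frequencies:
  'b': 1
  'c': 1
  'd': 4
  'e': 1
Scanning left to right for freq == 1:
  Position 0 ('d'): freq=4, skip
  Position 1 ('b'): unique! => answer = 1

1


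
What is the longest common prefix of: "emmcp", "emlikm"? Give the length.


Words: emmcp, emlikm
  Position 0: all 'e' => match
  Position 1: all 'm' => match
  Position 2: ('m', 'l') => mismatch, stop
LCP = "em" (length 2)

2


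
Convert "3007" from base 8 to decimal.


Input: "3007" in base 8
Positional expansion:
  Digit '3' (value 3) x 8^3 = 1536
  Digit '0' (value 0) x 8^2 = 0
  Digit '0' (value 0) x 8^1 = 0
  Digit '7' (value 7) x 8^0 = 7
Sum = 1543

1543


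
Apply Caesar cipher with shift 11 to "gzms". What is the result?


Caesar cipher: shift "gzms" by 11
  'g' (pos 6) + 11 = pos 17 = 'r'
  'z' (pos 25) + 11 = pos 10 = 'k'
  'm' (pos 12) + 11 = pos 23 = 'x'
  's' (pos 18) + 11 = pos 3 = 'd'
Result: rkxd

rkxd


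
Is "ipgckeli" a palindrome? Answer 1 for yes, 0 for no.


Input: ipgckeli
Reversed: ilekcgpi
  Compare pos 0 ('i') with pos 7 ('i'): match
  Compare pos 1 ('p') with pos 6 ('l'): MISMATCH
  Compare pos 2 ('g') with pos 5 ('e'): MISMATCH
  Compare pos 3 ('c') with pos 4 ('k'): MISMATCH
Result: not a palindrome

0


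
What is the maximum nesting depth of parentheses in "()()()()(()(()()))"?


Input: "()()()()(()(()()))"
Tracking depth:
  Position 0 '(': depth becomes 1
  Position 1 ')': depth becomes 0
  Position 2 '(': depth becomes 1
  Position 3 ')': depth becomes 0
  Position 4 '(': depth becomes 1
  Position 5 ')': depth becomes 0
  Position 6 '(': depth becomes 1
  Position 7 ')': depth becomes 0
  Position 8 '(': depth becomes 1
  Position 9 '(': depth becomes 2
  Position 10 ')': depth becomes 1
  Position 11 '(': depth becomes 2
  Position 12 '(': depth becomes 3
  Position 13 ')': depth becomes 2
  Position 14 '(': depth becomes 3
  Position 15 ')': depth becomes 2
  Position 16 ')': depth becomes 1
  Position 17 ')': depth becomes 0
Maximum depth reached: 3

3


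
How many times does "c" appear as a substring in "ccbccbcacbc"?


Searching for "c" in "ccbccbcacbc"
Scanning each position:
  Position 0: "c" => MATCH
  Position 1: "c" => MATCH
  Position 2: "b" => no
  Position 3: "c" => MATCH
  Position 4: "c" => MATCH
  Position 5: "b" => no
  Position 6: "c" => MATCH
  Position 7: "a" => no
  Position 8: "c" => MATCH
  Position 9: "b" => no
  Position 10: "c" => MATCH
Total occurrences: 7

7


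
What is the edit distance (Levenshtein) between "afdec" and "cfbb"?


Computing edit distance: "afdec" -> "cfbb"
DP table:
           c    f    b    b
      0    1    2    3    4
  a   1    1    2    3    4
  f   2    2    1    2    3
  d   3    3    2    2    3
  e   4    4    3    3    3
  c   5    4    4    4    4
Edit distance = dp[5][4] = 4

4


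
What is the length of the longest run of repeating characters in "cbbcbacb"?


Input: "cbbcbacb"
Scanning for longest run:
  Position 1 ('b'): new char, reset run to 1
  Position 2 ('b'): continues run of 'b', length=2
  Position 3 ('c'): new char, reset run to 1
  Position 4 ('b'): new char, reset run to 1
  Position 5 ('a'): new char, reset run to 1
  Position 6 ('c'): new char, reset run to 1
  Position 7 ('b'): new char, reset run to 1
Longest run: 'b' with length 2

2


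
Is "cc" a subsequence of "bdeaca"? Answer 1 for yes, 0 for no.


Check if "cc" is a subsequence of "bdeaca"
Greedy scan:
  Position 0 ('b'): no match needed
  Position 1 ('d'): no match needed
  Position 2 ('e'): no match needed
  Position 3 ('a'): no match needed
  Position 4 ('c'): matches sub[0] = 'c'
  Position 5 ('a'): no match needed
Only matched 1/2 characters => not a subsequence

0


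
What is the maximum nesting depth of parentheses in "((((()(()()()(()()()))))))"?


Input: "((((()(()()()(()()()))))))"
Tracking depth:
  Position 0 '(': depth becomes 1
  Position 1 '(': depth becomes 2
  Position 2 '(': depth becomes 3
  Position 3 '(': depth becomes 4
  Position 4 '(': depth becomes 5
  Position 5 ')': depth becomes 4
  Position 6 '(': depth becomes 5
  Position 7 '(': depth becomes 6
  Position 8 ')': depth becomes 5
  Position 9 '(': depth becomes 6
  Position 10 ')': depth becomes 5
  Position 11 '(': depth becomes 6
  Position 12 ')': depth becomes 5
  Position 13 '(': depth becomes 6
  Position 14 '(': depth becomes 7
  Position 15 ')': depth becomes 6
  Position 16 '(': depth becomes 7
  Position 17 ')': depth becomes 6
  Position 18 '(': depth becomes 7
  Position 19 ')': depth becomes 6
  Position 20 ')': depth becomes 5
  Position 21 ')': depth becomes 4
  Position 22 ')': depth becomes 3
  Position 23 ')': depth becomes 2
  Position 24 ')': depth becomes 1
  Position 25 ')': depth becomes 0
Maximum depth reached: 7

7


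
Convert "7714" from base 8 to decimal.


Input: "7714" in base 8
Positional expansion:
  Digit '7' (value 7) x 8^3 = 3584
  Digit '7' (value 7) x 8^2 = 448
  Digit '1' (value 1) x 8^1 = 8
  Digit '4' (value 4) x 8^0 = 4
Sum = 4044

4044


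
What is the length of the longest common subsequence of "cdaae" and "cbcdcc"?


LCS of "cdaae" and "cbcdcc"
DP table:
           c    b    c    d    c    c
      0    0    0    0    0    0    0
  c   0    1    1    1    1    1    1
  d   0    1    1    1    2    2    2
  a   0    1    1    1    2    2    2
  a   0    1    1    1    2    2    2
  e   0    1    1    1    2    2    2
LCS length = dp[5][6] = 2

2


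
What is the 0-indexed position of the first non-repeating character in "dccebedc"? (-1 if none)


Input: dccebedc
Character frequencies:
  'b': 1
  'c': 3
  'd': 2
  'e': 2
Scanning left to right for freq == 1:
  Position 0 ('d'): freq=2, skip
  Position 1 ('c'): freq=3, skip
  Position 2 ('c'): freq=3, skip
  Position 3 ('e'): freq=2, skip
  Position 4 ('b'): unique! => answer = 4

4


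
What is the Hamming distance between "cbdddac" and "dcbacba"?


Comparing "cbdddac" and "dcbacba" position by position:
  Position 0: 'c' vs 'd' => differ
  Position 1: 'b' vs 'c' => differ
  Position 2: 'd' vs 'b' => differ
  Position 3: 'd' vs 'a' => differ
  Position 4: 'd' vs 'c' => differ
  Position 5: 'a' vs 'b' => differ
  Position 6: 'c' vs 'a' => differ
Total differences (Hamming distance): 7

7


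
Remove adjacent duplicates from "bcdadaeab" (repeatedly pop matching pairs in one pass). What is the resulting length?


Input: bcdadaeab
Stack-based adjacent duplicate removal:
  Read 'b': push. Stack: b
  Read 'c': push. Stack: bc
  Read 'd': push. Stack: bcd
  Read 'a': push. Stack: bcda
  Read 'd': push. Stack: bcdad
  Read 'a': push. Stack: bcdada
  Read 'e': push. Stack: bcdadae
  Read 'a': push. Stack: bcdadaea
  Read 'b': push. Stack: bcdadaeab
Final stack: "bcdadaeab" (length 9)

9


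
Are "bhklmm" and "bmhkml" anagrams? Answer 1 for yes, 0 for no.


Strings: "bhklmm", "bmhkml"
Sorted first:  bhklmm
Sorted second: bhklmm
Sorted forms match => anagrams

1


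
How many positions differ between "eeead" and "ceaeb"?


Comparing "eeead" and "ceaeb" position by position:
  Position 0: 'e' vs 'c' => DIFFER
  Position 1: 'e' vs 'e' => same
  Position 2: 'e' vs 'a' => DIFFER
  Position 3: 'a' vs 'e' => DIFFER
  Position 4: 'd' vs 'b' => DIFFER
Positions that differ: 4

4


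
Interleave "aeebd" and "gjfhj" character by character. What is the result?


Interleaving "aeebd" and "gjfhj":
  Position 0: 'a' from first, 'g' from second => "ag"
  Position 1: 'e' from first, 'j' from second => "ej"
  Position 2: 'e' from first, 'f' from second => "ef"
  Position 3: 'b' from first, 'h' from second => "bh"
  Position 4: 'd' from first, 'j' from second => "dj"
Result: agejefbhdj

agejefbhdj


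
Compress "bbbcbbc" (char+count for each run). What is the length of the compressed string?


Input: bbbcbbc
Runs:
  'b' x 3 => "b3"
  'c' x 1 => "c1"
  'b' x 2 => "b2"
  'c' x 1 => "c1"
Compressed: "b3c1b2c1"
Compressed length: 8

8


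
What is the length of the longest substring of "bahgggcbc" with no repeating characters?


Input: "bahgggcbc"
Sliding window (track last position of each char):
  Position 0 ('b'): window [0,0] length 1 -- new best
  Position 1 ('a'): window [0,1] length 2 -- new best
  Position 2 ('h'): window [0,2] length 3 -- new best
  Position 3 ('g'): window [0,3] length 4 -- new best
  Position 4 ('g'): repeat (last at 3), move window start to 4
  Position 4 ('g'): window [4,4] length 1
  Position 5 ('g'): repeat (last at 4), move window start to 5
  Position 5 ('g'): window [5,5] length 1
  Position 6 ('c'): window [5,6] length 2
  Position 7 ('b'): window [5,7] length 3
  Position 8 ('c'): repeat (last at 6), move window start to 7
  Position 8 ('c'): window [7,8] length 2
Longest substring with no repeats: "bahg" with length 4

4


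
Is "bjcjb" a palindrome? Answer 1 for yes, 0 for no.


Input: bjcjb
Reversed: bjcjb
  Compare pos 0 ('b') with pos 4 ('b'): match
  Compare pos 1 ('j') with pos 3 ('j'): match
Result: palindrome

1


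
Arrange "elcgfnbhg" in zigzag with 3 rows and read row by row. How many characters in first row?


Zigzag "elcgfnbhg" into 3 rows:
Placing characters:
  'e' => row 0
  'l' => row 1
  'c' => row 2
  'g' => row 1
  'f' => row 0
  'n' => row 1
  'b' => row 2
  'h' => row 1
  'g' => row 0
Rows:
  Row 0: "efg"
  Row 1: "lgnh"
  Row 2: "cb"
First row length: 3

3


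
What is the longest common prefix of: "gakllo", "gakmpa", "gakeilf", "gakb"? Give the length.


Words: gakllo, gakmpa, gakeilf, gakb
  Position 0: all 'g' => match
  Position 1: all 'a' => match
  Position 2: all 'k' => match
  Position 3: ('l', 'm', 'e', 'b') => mismatch, stop
LCP = "gak" (length 3)

3


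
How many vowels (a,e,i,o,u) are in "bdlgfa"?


Input: bdlgfa
Checking each character:
  'b' at position 0: consonant
  'd' at position 1: consonant
  'l' at position 2: consonant
  'g' at position 3: consonant
  'f' at position 4: consonant
  'a' at position 5: vowel (running total: 1)
Total vowels: 1

1


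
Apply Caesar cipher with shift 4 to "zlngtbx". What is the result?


Caesar cipher: shift "zlngtbx" by 4
  'z' (pos 25) + 4 = pos 3 = 'd'
  'l' (pos 11) + 4 = pos 15 = 'p'
  'n' (pos 13) + 4 = pos 17 = 'r'
  'g' (pos 6) + 4 = pos 10 = 'k'
  't' (pos 19) + 4 = pos 23 = 'x'
  'b' (pos 1) + 4 = pos 5 = 'f'
  'x' (pos 23) + 4 = pos 1 = 'b'
Result: dprkxfb

dprkxfb


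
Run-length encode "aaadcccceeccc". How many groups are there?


Input: aaadcccceeccc
Scanning for consecutive runs:
  Group 1: 'a' x 3 (positions 0-2)
  Group 2: 'd' x 1 (positions 3-3)
  Group 3: 'c' x 4 (positions 4-7)
  Group 4: 'e' x 2 (positions 8-9)
  Group 5: 'c' x 3 (positions 10-12)
Total groups: 5

5


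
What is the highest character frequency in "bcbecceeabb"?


Input: bcbecceeabb
Character counts:
  'a': 1
  'b': 4
  'c': 3
  'e': 3
Maximum frequency: 4

4


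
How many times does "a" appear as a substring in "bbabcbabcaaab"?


Searching for "a" in "bbabcbabcaaab"
Scanning each position:
  Position 0: "b" => no
  Position 1: "b" => no
  Position 2: "a" => MATCH
  Position 3: "b" => no
  Position 4: "c" => no
  Position 5: "b" => no
  Position 6: "a" => MATCH
  Position 7: "b" => no
  Position 8: "c" => no
  Position 9: "a" => MATCH
  Position 10: "a" => MATCH
  Position 11: "a" => MATCH
  Position 12: "b" => no
Total occurrences: 5

5


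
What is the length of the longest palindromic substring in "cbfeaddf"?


Input: "cbfeaddf"
Checking substrings for palindromes:
  [5:7] "dd" (len 2) => palindrome
Longest palindromic substring: "dd" with length 2

2


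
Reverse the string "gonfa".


Input: gonfa
Reading characters right to left:
  Position 4: 'a'
  Position 3: 'f'
  Position 2: 'n'
  Position 1: 'o'
  Position 0: 'g'
Reversed: afnog

afnog


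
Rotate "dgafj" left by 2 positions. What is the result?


Input: "dgafj", rotate left by 2
First 2 characters: "dg"
Remaining characters: "afj"
Concatenate remaining + first: "afj" + "dg" = "afjdg"

afjdg


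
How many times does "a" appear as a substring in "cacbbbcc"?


Searching for "a" in "cacbbbcc"
Scanning each position:
  Position 0: "c" => no
  Position 1: "a" => MATCH
  Position 2: "c" => no
  Position 3: "b" => no
  Position 4: "b" => no
  Position 5: "b" => no
  Position 6: "c" => no
  Position 7: "c" => no
Total occurrences: 1

1


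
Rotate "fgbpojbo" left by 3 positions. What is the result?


Input: "fgbpojbo", rotate left by 3
First 3 characters: "fgb"
Remaining characters: "pojbo"
Concatenate remaining + first: "pojbo" + "fgb" = "pojbofgb"

pojbofgb


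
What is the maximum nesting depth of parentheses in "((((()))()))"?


Input: "((((()))()))"
Tracking depth:
  Position 0 '(': depth becomes 1
  Position 1 '(': depth becomes 2
  Position 2 '(': depth becomes 3
  Position 3 '(': depth becomes 4
  Position 4 '(': depth becomes 5
  Position 5 ')': depth becomes 4
  Position 6 ')': depth becomes 3
  Position 7 ')': depth becomes 2
  Position 8 '(': depth becomes 3
  Position 9 ')': depth becomes 2
  Position 10 ')': depth becomes 1
  Position 11 ')': depth becomes 0
Maximum depth reached: 5

5


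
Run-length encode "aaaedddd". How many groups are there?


Input: aaaedddd
Scanning for consecutive runs:
  Group 1: 'a' x 3 (positions 0-2)
  Group 2: 'e' x 1 (positions 3-3)
  Group 3: 'd' x 4 (positions 4-7)
Total groups: 3

3


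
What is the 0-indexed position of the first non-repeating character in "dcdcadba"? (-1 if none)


Input: dcdcadba
Character frequencies:
  'a': 2
  'b': 1
  'c': 2
  'd': 3
Scanning left to right for freq == 1:
  Position 0 ('d'): freq=3, skip
  Position 1 ('c'): freq=2, skip
  Position 2 ('d'): freq=3, skip
  Position 3 ('c'): freq=2, skip
  Position 4 ('a'): freq=2, skip
  Position 5 ('d'): freq=3, skip
  Position 6 ('b'): unique! => answer = 6

6


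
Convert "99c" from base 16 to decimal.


Input: "99c" in base 16
Positional expansion:
  Digit '9' (value 9) x 16^2 = 2304
  Digit '9' (value 9) x 16^1 = 144
  Digit 'c' (value 12) x 16^0 = 12
Sum = 2460

2460


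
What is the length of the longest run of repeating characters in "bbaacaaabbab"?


Input: "bbaacaaabbab"
Scanning for longest run:
  Position 1 ('b'): continues run of 'b', length=2
  Position 2 ('a'): new char, reset run to 1
  Position 3 ('a'): continues run of 'a', length=2
  Position 4 ('c'): new char, reset run to 1
  Position 5 ('a'): new char, reset run to 1
  Position 6 ('a'): continues run of 'a', length=2
  Position 7 ('a'): continues run of 'a', length=3
  Position 8 ('b'): new char, reset run to 1
  Position 9 ('b'): continues run of 'b', length=2
  Position 10 ('a'): new char, reset run to 1
  Position 11 ('b'): new char, reset run to 1
Longest run: 'a' with length 3

3


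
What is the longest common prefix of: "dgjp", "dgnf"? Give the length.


Words: dgjp, dgnf
  Position 0: all 'd' => match
  Position 1: all 'g' => match
  Position 2: ('j', 'n') => mismatch, stop
LCP = "dg" (length 2)

2


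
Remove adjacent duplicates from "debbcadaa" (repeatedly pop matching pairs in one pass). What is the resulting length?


Input: debbcadaa
Stack-based adjacent duplicate removal:
  Read 'd': push. Stack: d
  Read 'e': push. Stack: de
  Read 'b': push. Stack: deb
  Read 'b': matches stack top 'b' => pop. Stack: de
  Read 'c': push. Stack: dec
  Read 'a': push. Stack: deca
  Read 'd': push. Stack: decad
  Read 'a': push. Stack: decada
  Read 'a': matches stack top 'a' => pop. Stack: decad
Final stack: "decad" (length 5)

5


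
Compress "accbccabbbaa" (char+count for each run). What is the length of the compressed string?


Input: accbccabbbaa
Runs:
  'a' x 1 => "a1"
  'c' x 2 => "c2"
  'b' x 1 => "b1"
  'c' x 2 => "c2"
  'a' x 1 => "a1"
  'b' x 3 => "b3"
  'a' x 2 => "a2"
Compressed: "a1c2b1c2a1b3a2"
Compressed length: 14

14


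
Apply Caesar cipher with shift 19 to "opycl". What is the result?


Caesar cipher: shift "opycl" by 19
  'o' (pos 14) + 19 = pos 7 = 'h'
  'p' (pos 15) + 19 = pos 8 = 'i'
  'y' (pos 24) + 19 = pos 17 = 'r'
  'c' (pos 2) + 19 = pos 21 = 'v'
  'l' (pos 11) + 19 = pos 4 = 'e'
Result: hirve

hirve


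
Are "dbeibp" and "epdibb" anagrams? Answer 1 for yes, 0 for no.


Strings: "dbeibp", "epdibb"
Sorted first:  bbdeip
Sorted second: bbdeip
Sorted forms match => anagrams

1


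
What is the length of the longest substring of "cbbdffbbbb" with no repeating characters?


Input: "cbbdffbbbb"
Sliding window (track last position of each char):
  Position 0 ('c'): window [0,0] length 1 -- new best
  Position 1 ('b'): window [0,1] length 2 -- new best
  Position 2 ('b'): repeat (last at 1), move window start to 2
  Position 2 ('b'): window [2,2] length 1
  Position 3 ('d'): window [2,3] length 2
  Position 4 ('f'): window [2,4] length 3 -- new best
  Position 5 ('f'): repeat (last at 4), move window start to 5
  Position 5 ('f'): window [5,5] length 1
  Position 6 ('b'): window [5,6] length 2
  Position 7 ('b'): repeat (last at 6), move window start to 7
  Position 7 ('b'): window [7,7] length 1
  Position 8 ('b'): repeat (last at 7), move window start to 8
  Position 8 ('b'): window [8,8] length 1
  Position 9 ('b'): repeat (last at 8), move window start to 9
  Position 9 ('b'): window [9,9] length 1
Longest substring with no repeats: "bdf" with length 3

3


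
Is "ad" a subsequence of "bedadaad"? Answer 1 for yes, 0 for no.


Check if "ad" is a subsequence of "bedadaad"
Greedy scan:
  Position 0 ('b'): no match needed
  Position 1 ('e'): no match needed
  Position 2 ('d'): no match needed
  Position 3 ('a'): matches sub[0] = 'a'
  Position 4 ('d'): matches sub[1] = 'd'
  Position 5 ('a'): no match needed
  Position 6 ('a'): no match needed
  Position 7 ('d'): no match needed
All 2 characters matched => is a subsequence

1


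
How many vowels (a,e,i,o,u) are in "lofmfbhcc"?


Input: lofmfbhcc
Checking each character:
  'l' at position 0: consonant
  'o' at position 1: vowel (running total: 1)
  'f' at position 2: consonant
  'm' at position 3: consonant
  'f' at position 4: consonant
  'b' at position 5: consonant
  'h' at position 6: consonant
  'c' at position 7: consonant
  'c' at position 8: consonant
Total vowels: 1

1


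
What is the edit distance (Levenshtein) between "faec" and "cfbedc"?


Computing edit distance: "faec" -> "cfbedc"
DP table:
           c    f    b    e    d    c
      0    1    2    3    4    5    6
  f   1    1    1    2    3    4    5
  a   2    2    2    2    3    4    5
  e   3    3    3    3    2    3    4
  c   4    3    4    4    3    3    3
Edit distance = dp[4][6] = 3

3


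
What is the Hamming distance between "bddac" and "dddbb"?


Comparing "bddac" and "dddbb" position by position:
  Position 0: 'b' vs 'd' => differ
  Position 1: 'd' vs 'd' => same
  Position 2: 'd' vs 'd' => same
  Position 3: 'a' vs 'b' => differ
  Position 4: 'c' vs 'b' => differ
Total differences (Hamming distance): 3

3


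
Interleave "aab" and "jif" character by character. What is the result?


Interleaving "aab" and "jif":
  Position 0: 'a' from first, 'j' from second => "aj"
  Position 1: 'a' from first, 'i' from second => "ai"
  Position 2: 'b' from first, 'f' from second => "bf"
Result: ajaibf

ajaibf


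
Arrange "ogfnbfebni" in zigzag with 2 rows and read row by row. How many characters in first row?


Zigzag "ogfnbfebni" into 2 rows:
Placing characters:
  'o' => row 0
  'g' => row 1
  'f' => row 0
  'n' => row 1
  'b' => row 0
  'f' => row 1
  'e' => row 0
  'b' => row 1
  'n' => row 0
  'i' => row 1
Rows:
  Row 0: "ofben"
  Row 1: "gnfbi"
First row length: 5

5


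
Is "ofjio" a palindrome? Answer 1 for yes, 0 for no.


Input: ofjio
Reversed: oijfo
  Compare pos 0 ('o') with pos 4 ('o'): match
  Compare pos 1 ('f') with pos 3 ('i'): MISMATCH
Result: not a palindrome

0


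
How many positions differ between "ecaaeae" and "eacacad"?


Comparing "ecaaeae" and "eacacad" position by position:
  Position 0: 'e' vs 'e' => same
  Position 1: 'c' vs 'a' => DIFFER
  Position 2: 'a' vs 'c' => DIFFER
  Position 3: 'a' vs 'a' => same
  Position 4: 'e' vs 'c' => DIFFER
  Position 5: 'a' vs 'a' => same
  Position 6: 'e' vs 'd' => DIFFER
Positions that differ: 4

4


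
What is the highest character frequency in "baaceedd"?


Input: baaceedd
Character counts:
  'a': 2
  'b': 1
  'c': 1
  'd': 2
  'e': 2
Maximum frequency: 2

2


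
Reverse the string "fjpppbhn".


Input: fjpppbhn
Reading characters right to left:
  Position 7: 'n'
  Position 6: 'h'
  Position 5: 'b'
  Position 4: 'p'
  Position 3: 'p'
  Position 2: 'p'
  Position 1: 'j'
  Position 0: 'f'
Reversed: nhbpppjf

nhbpppjf


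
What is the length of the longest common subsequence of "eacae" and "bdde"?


LCS of "eacae" and "bdde"
DP table:
           b    d    d    e
      0    0    0    0    0
  e   0    0    0    0    1
  a   0    0    0    0    1
  c   0    0    0    0    1
  a   0    0    0    0    1
  e   0    0    0    0    1
LCS length = dp[5][4] = 1

1


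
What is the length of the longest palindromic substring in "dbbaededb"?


Input: "dbbaededb"
Checking substrings for palindromes:
  [4:7] "ede" (len 3) => palindrome
  [5:8] "ded" (len 3) => palindrome
  [1:3] "bb" (len 2) => palindrome
Longest palindromic substring: "ede" with length 3

3


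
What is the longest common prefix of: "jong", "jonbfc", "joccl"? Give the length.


Words: jong, jonbfc, joccl
  Position 0: all 'j' => match
  Position 1: all 'o' => match
  Position 2: ('n', 'n', 'c') => mismatch, stop
LCP = "jo" (length 2)

2


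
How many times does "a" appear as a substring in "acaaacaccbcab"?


Searching for "a" in "acaaacaccbcab"
Scanning each position:
  Position 0: "a" => MATCH
  Position 1: "c" => no
  Position 2: "a" => MATCH
  Position 3: "a" => MATCH
  Position 4: "a" => MATCH
  Position 5: "c" => no
  Position 6: "a" => MATCH
  Position 7: "c" => no
  Position 8: "c" => no
  Position 9: "b" => no
  Position 10: "c" => no
  Position 11: "a" => MATCH
  Position 12: "b" => no
Total occurrences: 6

6


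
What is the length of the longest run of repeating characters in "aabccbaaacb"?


Input: "aabccbaaacb"
Scanning for longest run:
  Position 1 ('a'): continues run of 'a', length=2
  Position 2 ('b'): new char, reset run to 1
  Position 3 ('c'): new char, reset run to 1
  Position 4 ('c'): continues run of 'c', length=2
  Position 5 ('b'): new char, reset run to 1
  Position 6 ('a'): new char, reset run to 1
  Position 7 ('a'): continues run of 'a', length=2
  Position 8 ('a'): continues run of 'a', length=3
  Position 9 ('c'): new char, reset run to 1
  Position 10 ('b'): new char, reset run to 1
Longest run: 'a' with length 3

3


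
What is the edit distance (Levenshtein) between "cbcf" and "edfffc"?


Computing edit distance: "cbcf" -> "edfffc"
DP table:
           e    d    f    f    f    c
      0    1    2    3    4    5    6
  c   1    1    2    3    4    5    5
  b   2    2    2    3    4    5    6
  c   3    3    3    3    4    5    5
  f   4    4    4    3    3    4    5
Edit distance = dp[4][6] = 5

5
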